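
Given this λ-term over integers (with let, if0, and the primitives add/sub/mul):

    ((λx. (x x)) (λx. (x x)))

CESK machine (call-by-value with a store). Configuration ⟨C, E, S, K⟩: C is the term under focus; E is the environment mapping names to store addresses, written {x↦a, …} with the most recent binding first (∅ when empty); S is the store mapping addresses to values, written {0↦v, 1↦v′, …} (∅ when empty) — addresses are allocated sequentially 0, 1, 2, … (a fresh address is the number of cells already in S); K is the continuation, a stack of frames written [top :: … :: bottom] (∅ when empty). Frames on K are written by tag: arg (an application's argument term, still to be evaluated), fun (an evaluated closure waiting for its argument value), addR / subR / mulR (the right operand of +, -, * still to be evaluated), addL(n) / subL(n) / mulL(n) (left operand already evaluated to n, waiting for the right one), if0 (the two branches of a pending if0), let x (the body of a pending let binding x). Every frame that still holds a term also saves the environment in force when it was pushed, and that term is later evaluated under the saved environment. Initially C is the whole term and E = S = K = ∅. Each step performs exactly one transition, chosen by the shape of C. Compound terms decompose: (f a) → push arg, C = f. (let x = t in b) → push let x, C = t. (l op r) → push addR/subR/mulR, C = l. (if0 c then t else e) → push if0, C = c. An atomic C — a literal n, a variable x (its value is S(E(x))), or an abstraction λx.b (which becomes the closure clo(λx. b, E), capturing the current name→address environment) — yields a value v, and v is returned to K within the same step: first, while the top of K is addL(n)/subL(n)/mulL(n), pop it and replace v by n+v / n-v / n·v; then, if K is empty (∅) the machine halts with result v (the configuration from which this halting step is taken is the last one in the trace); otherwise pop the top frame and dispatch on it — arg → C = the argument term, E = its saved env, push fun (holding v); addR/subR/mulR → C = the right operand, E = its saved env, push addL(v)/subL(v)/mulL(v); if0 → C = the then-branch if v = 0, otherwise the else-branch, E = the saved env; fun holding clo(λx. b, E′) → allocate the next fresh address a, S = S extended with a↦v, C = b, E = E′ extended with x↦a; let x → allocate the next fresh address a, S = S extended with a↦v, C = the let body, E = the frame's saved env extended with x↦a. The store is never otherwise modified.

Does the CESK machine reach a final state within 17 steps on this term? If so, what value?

Answer: DIVERGES (no final state within 17 steps)

Derivation:
[0] <C=((λx. (x x)) (λx. (x x))), E=∅, S=∅, K=∅>
[1] <C=(λx. (x x)), E=∅, S=∅, K=[arg]>
[2] <C=(λx. (x x)), E=∅, S=∅, K=[fun]>
[3] <C=(x x), E={x↦0}, S={0↦clo(λx. (x x), ∅)}, K=∅>
[4] <C=x, E={x↦0}, S={0↦clo(λx. (x x), ∅)}, K=[arg]>
[5] <C=x, E={x↦0}, S={0↦clo(λx. (x x), ∅)}, K=[fun]>
[6] <C=(x x), E={x↦1}, S={0↦clo(λx. (x x), ∅), 1↦clo(λx. (x x), ∅)}, K=∅>
[7] <C=x, E={x↦1}, S={0↦clo(λx. (x x), ∅), 1↦clo(λx. (x x), ∅)}, K=[arg]>
[8] <C=x, E={x↦1}, S={0↦clo(λx. (x x), ∅), 1↦clo(λx. (x x), ∅)}, K=[fun]>
[9] <C=(x x), E={x↦2}, S={0↦clo(λx. (x x), ∅), 1↦clo(λx. (x x), ∅), 2↦clo(λx. (x x), ∅)}, K=∅>
[10] <C=x, E={x↦2}, S={0↦clo(λx. (x x), ∅), 1↦clo(λx. (x x), ∅), 2↦clo(λx. (x x), ∅)}, K=[arg]>
[11] <C=x, E={x↦2}, S={0↦clo(λx. (x x), ∅), 1↦clo(λx. (x x), ∅), 2↦clo(λx. (x x), ∅)}, K=[fun]>
[12] <C=(x x), E={x↦3}, S={0↦clo(λx. (x x), ∅), 1↦clo(λx. (x x), ∅), 2↦clo(λx. (x x), ∅), 3↦clo(λx. (x x), ∅)}, K=∅>
[13] <C=x, E={x↦3}, S={0↦clo(λx. (x x), ∅), 1↦clo(λx. (x x), ∅), 2↦clo(λx. (x x), ∅), 3↦clo(λx. (x x), ∅)}, K=[arg]>
[14] <C=x, E={x↦3}, S={0↦clo(λx. (x x), ∅), 1↦clo(λx. (x x), ∅), 2↦clo(λx. (x x), ∅), 3↦clo(λx. (x x), ∅)}, K=[fun]>
[15] <C=(x x), E={x↦4}, S={0↦clo(λx. (x x), ∅), 1↦clo(λx. (x x), ∅), 2↦clo(λx. (x x), ∅), 3↦clo(λx. (x x), ∅), 4↦clo(λx. (x x), ∅)}, K=∅>
[16] <C=x, E={x↦4}, S={0↦clo(λx. (x x), ∅), 1↦clo(λx. (x x), ∅), 2↦clo(λx. (x x), ∅), 3↦clo(λx. (x x), ∅), 4↦clo(λx. (x x), ∅)}, K=[arg]>
[17] <C=x, E={x↦4}, S={0↦clo(λx. (x x), ∅), 1↦clo(λx. (x x), ∅), 2↦clo(λx. (x x), ∅), 3↦clo(λx. (x x), ∅), 4↦clo(λx. (x x), ∅)}, K=[fun]>
→ 17 transitions taken and the configuration is still not final: no result within 17 steps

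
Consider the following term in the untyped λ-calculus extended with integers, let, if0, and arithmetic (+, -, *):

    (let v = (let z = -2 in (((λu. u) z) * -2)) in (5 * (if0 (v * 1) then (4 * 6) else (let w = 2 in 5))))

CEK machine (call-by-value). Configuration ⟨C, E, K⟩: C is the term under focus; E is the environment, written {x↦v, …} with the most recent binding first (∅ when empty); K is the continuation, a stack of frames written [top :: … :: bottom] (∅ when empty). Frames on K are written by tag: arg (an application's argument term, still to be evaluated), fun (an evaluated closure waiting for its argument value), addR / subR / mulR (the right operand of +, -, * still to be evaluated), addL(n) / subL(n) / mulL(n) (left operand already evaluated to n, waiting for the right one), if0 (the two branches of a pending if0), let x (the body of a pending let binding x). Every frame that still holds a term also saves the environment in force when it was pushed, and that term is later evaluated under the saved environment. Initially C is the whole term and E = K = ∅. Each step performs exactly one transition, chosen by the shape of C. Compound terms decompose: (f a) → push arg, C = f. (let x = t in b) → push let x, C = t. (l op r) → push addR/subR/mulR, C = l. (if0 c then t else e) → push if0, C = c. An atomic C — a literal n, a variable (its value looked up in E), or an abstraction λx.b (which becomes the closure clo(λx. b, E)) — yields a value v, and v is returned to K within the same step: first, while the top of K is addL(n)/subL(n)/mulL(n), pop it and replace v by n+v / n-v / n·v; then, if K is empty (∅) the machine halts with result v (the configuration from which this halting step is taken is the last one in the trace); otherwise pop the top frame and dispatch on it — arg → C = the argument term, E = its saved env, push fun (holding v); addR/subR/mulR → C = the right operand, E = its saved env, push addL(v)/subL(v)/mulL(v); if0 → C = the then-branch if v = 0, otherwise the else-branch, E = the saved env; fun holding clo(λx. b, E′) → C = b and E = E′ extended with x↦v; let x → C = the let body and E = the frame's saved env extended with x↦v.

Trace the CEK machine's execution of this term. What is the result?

[0] <C=(let v = (let z = -2 in (((λu. u) z) * -2)) in (5 * (if0 (v * 1) then (4 * 6) else (let w = 2 in 5)))), E=∅, K=∅>
[1] <C=(let z = -2 in (((λu. u) z) * -2)), E=∅, K=[let v]>
[2] <C=-2, E=∅, K=[let z :: let v]>
[3] <C=(((λu. u) z) * -2), E={z↦-2}, K=[let v]>
[4] <C=((λu. u) z), E={z↦-2}, K=[mulR :: let v]>
[5] <C=(λu. u), E={z↦-2}, K=[arg :: mulR :: let v]>
[6] <C=z, E={z↦-2}, K=[fun :: mulR :: let v]>
[7] <C=u, E={u↦-2, z↦-2}, K=[mulR :: let v]>
[8] <C=-2, E={z↦-2}, K=[mulL(-2) :: let v]>
[9] <C=(5 * (if0 (v * 1) then (4 * 6) else (let w = 2 in 5))), E={v↦4}, K=∅>
[10] <C=5, E={v↦4}, K=[mulR]>
[11] <C=(if0 (v * 1) then (4 * 6) else (let w = 2 in 5)), E={v↦4}, K=[mulL(5)]>
[12] <C=(v * 1), E={v↦4}, K=[if0 :: mulL(5)]>
[13] <C=v, E={v↦4}, K=[mulR :: if0 :: mulL(5)]>
[14] <C=1, E={v↦4}, K=[mulL(4) :: if0 :: mulL(5)]>
[15] <C=(let w = 2 in 5), E={v↦4}, K=[mulL(5)]>
[16] <C=2, E={v↦4}, K=[let w :: mulL(5)]>
[17] <C=5, E={w↦2, v↦4}, K=[mulL(5)]>
→ final value 25

Answer: 25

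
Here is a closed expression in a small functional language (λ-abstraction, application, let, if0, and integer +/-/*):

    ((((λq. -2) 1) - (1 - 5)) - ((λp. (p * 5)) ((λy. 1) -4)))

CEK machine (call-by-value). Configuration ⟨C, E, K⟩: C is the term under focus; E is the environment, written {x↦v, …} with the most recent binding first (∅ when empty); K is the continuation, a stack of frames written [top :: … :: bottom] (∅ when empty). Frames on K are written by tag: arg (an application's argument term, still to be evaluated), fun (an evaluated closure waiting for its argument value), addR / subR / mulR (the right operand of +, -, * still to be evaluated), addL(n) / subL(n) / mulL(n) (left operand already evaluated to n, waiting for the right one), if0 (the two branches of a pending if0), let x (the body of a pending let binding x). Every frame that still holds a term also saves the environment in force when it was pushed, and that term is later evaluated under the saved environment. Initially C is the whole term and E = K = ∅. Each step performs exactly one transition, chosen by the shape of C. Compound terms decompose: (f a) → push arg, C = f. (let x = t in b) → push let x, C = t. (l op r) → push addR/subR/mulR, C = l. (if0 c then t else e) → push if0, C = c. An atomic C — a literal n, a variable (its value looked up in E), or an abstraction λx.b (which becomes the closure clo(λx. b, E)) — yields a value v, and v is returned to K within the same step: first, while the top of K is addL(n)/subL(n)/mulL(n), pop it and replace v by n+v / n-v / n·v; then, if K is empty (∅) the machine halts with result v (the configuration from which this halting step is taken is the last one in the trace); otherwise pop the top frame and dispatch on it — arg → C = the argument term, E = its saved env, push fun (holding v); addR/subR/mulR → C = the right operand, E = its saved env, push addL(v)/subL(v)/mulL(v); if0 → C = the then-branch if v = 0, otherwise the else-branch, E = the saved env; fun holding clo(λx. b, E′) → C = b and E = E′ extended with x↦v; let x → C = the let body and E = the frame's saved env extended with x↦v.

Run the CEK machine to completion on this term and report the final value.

step 0: <C=((((λq. -2) 1) - (1 - 5)) - ((λp. (p * 5)) ((λy. 1) -4))), E=∅, K=∅>
step 1: <C=(((λq. -2) 1) - (1 - 5)), E=∅, K=[subR]>
step 2: <C=((λq. -2) 1), E=∅, K=[subR :: subR]>
step 3: <C=(λq. -2), E=∅, K=[arg :: subR :: subR]>
step 4: <C=1, E=∅, K=[fun :: subR :: subR]>
step 5: <C=-2, E={q↦1}, K=[subR :: subR]>
step 6: <C=(1 - 5), E=∅, K=[subL(-2) :: subR]>
step 7: <C=1, E=∅, K=[subR :: subL(-2) :: subR]>
step 8: <C=5, E=∅, K=[subL(1) :: subL(-2) :: subR]>
step 9: <C=((λp. (p * 5)) ((λy. 1) -4)), E=∅, K=[subL(2)]>
step 10: <C=(λp. (p * 5)), E=∅, K=[arg :: subL(2)]>
step 11: <C=((λy. 1) -4), E=∅, K=[fun :: subL(2)]>
step 12: <C=(λy. 1), E=∅, K=[arg :: fun :: subL(2)]>
step 13: <C=-4, E=∅, K=[fun :: fun :: subL(2)]>
step 14: <C=1, E={y↦-4}, K=[fun :: subL(2)]>
step 15: <C=(p * 5), E={p↦1}, K=[subL(2)]>
step 16: <C=p, E={p↦1}, K=[mulR :: subL(2)]>
step 17: <C=5, E={p↦1}, K=[mulL(1) :: subL(2)]>
→ final value -3

Answer: -3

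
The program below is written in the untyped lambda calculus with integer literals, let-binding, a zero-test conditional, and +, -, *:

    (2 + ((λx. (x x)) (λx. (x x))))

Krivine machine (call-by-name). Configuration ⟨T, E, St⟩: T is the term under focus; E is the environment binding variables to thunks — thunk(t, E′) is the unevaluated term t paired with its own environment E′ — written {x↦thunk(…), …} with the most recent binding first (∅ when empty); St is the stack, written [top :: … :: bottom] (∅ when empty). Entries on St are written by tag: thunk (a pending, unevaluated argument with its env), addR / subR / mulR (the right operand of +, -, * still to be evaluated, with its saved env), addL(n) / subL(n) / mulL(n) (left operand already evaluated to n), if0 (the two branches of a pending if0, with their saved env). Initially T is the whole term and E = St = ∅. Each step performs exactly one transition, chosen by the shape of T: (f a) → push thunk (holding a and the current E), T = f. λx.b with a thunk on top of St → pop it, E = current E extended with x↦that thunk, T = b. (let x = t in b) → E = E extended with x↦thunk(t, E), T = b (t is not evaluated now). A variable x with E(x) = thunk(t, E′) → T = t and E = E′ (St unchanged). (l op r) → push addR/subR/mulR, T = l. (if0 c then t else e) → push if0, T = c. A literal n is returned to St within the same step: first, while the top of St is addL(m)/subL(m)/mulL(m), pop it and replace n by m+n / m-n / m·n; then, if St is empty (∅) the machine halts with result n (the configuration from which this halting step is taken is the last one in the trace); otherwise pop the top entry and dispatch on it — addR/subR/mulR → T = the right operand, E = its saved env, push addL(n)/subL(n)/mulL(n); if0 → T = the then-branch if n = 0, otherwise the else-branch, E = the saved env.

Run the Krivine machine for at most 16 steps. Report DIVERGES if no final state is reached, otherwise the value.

Answer: DIVERGES (no final state within 16 steps)

Derivation:
[0] <T=(2 + ((λx. (x x)) (λx. (x x)))), E=∅, St=∅>
[1] <T=2, E=∅, St=[addR]>
[2] <T=((λx. (x x)) (λx. (x x))), E=∅, St=[addL(2)]>
[3] <T=(λx. (x x)), E=∅, St=[thunk :: addL(2)]>
[4] <T=(x x), E={x↦thunk((λx. (x x)), ∅)}, St=[addL(2)]>
[5] <T=x, E={x↦thunk((λx. (x x)), ∅)}, St=[thunk :: addL(2)]>
[6] <T=(λx. (x x)), E=∅, St=[thunk :: addL(2)]>
[7] <T=(x x), E={x↦thunk(x, {x↦thunk((λx. (x x)), ∅)})}, St=[addL(2)]>
[8] <T=x, E={x↦thunk(x, {x↦thunk((λx. (x x)), ∅)})}, St=[thunk :: addL(2)]>
[9] <T=x, E={x↦thunk((λx. (x x)), ∅)}, St=[thunk :: addL(2)]>
[10] <T=(λx. (x x)), E=∅, St=[thunk :: addL(2)]>
[11] <T=(x x), E={x↦thunk(x, {x↦thunk(x, {x↦thunk((λx. (x x)), ∅)})})}, St=[addL(2)]>
[12] <T=x, E={x↦thunk(x, {x↦thunk(x, {x↦thunk((λx. (x x)), ∅)})})}, St=[thunk :: addL(2)]>
[13] <T=x, E={x↦thunk(x, {x↦thunk((λx. (x x)), ∅)})}, St=[thunk :: addL(2)]>
[14] <T=x, E={x↦thunk((λx. (x x)), ∅)}, St=[thunk :: addL(2)]>
[15] <T=(λx. (x x)), E=∅, St=[thunk :: addL(2)]>
[16] <T=(x x), E={x↦thunk(x, {x↦thunk(x, {x↦thunk(x, {x↦thunk((λx. (x x)), ∅)})})})}, St=[addL(2)]>
→ 16 transitions taken and the configuration is still not final: no result within 16 steps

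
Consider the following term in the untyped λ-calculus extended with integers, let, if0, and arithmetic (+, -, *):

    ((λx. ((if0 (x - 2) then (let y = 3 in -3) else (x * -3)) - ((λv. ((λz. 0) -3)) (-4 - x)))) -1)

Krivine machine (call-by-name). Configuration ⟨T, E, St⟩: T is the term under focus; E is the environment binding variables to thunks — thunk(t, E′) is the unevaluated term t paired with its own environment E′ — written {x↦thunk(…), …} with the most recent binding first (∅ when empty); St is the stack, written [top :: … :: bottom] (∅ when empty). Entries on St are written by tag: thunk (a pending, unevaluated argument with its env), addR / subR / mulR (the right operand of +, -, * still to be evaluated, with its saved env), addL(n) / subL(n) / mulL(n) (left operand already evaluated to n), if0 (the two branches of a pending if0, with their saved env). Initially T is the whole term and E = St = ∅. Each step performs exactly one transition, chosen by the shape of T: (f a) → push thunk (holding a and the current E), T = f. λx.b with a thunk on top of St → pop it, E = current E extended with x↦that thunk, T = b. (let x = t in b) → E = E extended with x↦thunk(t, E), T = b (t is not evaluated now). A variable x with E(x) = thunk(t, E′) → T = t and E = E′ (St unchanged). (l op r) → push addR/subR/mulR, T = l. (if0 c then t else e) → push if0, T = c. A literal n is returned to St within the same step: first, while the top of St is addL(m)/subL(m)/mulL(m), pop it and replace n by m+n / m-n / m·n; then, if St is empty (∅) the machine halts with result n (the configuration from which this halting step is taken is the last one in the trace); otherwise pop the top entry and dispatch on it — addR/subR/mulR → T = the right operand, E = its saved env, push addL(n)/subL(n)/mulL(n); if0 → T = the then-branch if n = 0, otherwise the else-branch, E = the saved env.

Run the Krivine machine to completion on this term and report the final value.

Answer: 3

Machine steps:
[0] ⟨T=((λx. ((if0 (x - 2) then (let y = 3 in -3) else (x * -3)) - ((λv. ((λz. 0) -3)) (-4 - x)))) -1); E=∅; St=∅⟩
[1] ⟨T=(λx. ((if0 (x - 2) then (let y = 3 in -3) else (x * -3)) - ((λv. ((λz. 0) -3)) (-4 - x)))); E=∅; St=[thunk]⟩
[2] ⟨T=((if0 (x - 2) then (let y = 3 in -3) else (x * -3)) - ((λv. ((λz. 0) -3)) (-4 - x))); E={x↦thunk(-1, ∅)}; St=∅⟩
[3] ⟨T=(if0 (x - 2) then (let y = 3 in -3) else (x * -3)); E={x↦thunk(-1, ∅)}; St=[subR]⟩
[4] ⟨T=(x - 2); E={x↦thunk(-1, ∅)}; St=[if0 :: subR]⟩
[5] ⟨T=x; E={x↦thunk(-1, ∅)}; St=[subR :: if0 :: subR]⟩
[6] ⟨T=-1; E=∅; St=[subR :: if0 :: subR]⟩
[7] ⟨T=2; E={x↦thunk(-1, ∅)}; St=[subL(-1) :: if0 :: subR]⟩
[8] ⟨T=(x * -3); E={x↦thunk(-1, ∅)}; St=[subR]⟩
[9] ⟨T=x; E={x↦thunk(-1, ∅)}; St=[mulR :: subR]⟩
[10] ⟨T=-1; E=∅; St=[mulR :: subR]⟩
[11] ⟨T=-3; E={x↦thunk(-1, ∅)}; St=[mulL(-1) :: subR]⟩
[12] ⟨T=((λv. ((λz. 0) -3)) (-4 - x)); E={x↦thunk(-1, ∅)}; St=[subL(3)]⟩
[13] ⟨T=(λv. ((λz. 0) -3)); E={x↦thunk(-1, ∅)}; St=[thunk :: subL(3)]⟩
[14] ⟨T=((λz. 0) -3); E={v↦thunk((-4 - x), {x↦thunk(-1, ∅)}), x↦thunk(-1, ∅)}; St=[subL(3)]⟩
[15] ⟨T=(λz. 0); E={v↦thunk((-4 - x), {x↦thunk(-1, ∅)}), x↦thunk(-1, ∅)}; St=[thunk :: subL(3)]⟩
[16] ⟨T=0; E={z↦thunk(-3, {v↦thunk((-4 - x), {x↦thunk(-1, ∅)}), x↦thunk(-1, ∅)}), v↦thunk((-4 - x), {x↦thunk(-1, ∅)}), x↦thunk(-1, ∅)}; St=[subL(3)]⟩
→ final value 3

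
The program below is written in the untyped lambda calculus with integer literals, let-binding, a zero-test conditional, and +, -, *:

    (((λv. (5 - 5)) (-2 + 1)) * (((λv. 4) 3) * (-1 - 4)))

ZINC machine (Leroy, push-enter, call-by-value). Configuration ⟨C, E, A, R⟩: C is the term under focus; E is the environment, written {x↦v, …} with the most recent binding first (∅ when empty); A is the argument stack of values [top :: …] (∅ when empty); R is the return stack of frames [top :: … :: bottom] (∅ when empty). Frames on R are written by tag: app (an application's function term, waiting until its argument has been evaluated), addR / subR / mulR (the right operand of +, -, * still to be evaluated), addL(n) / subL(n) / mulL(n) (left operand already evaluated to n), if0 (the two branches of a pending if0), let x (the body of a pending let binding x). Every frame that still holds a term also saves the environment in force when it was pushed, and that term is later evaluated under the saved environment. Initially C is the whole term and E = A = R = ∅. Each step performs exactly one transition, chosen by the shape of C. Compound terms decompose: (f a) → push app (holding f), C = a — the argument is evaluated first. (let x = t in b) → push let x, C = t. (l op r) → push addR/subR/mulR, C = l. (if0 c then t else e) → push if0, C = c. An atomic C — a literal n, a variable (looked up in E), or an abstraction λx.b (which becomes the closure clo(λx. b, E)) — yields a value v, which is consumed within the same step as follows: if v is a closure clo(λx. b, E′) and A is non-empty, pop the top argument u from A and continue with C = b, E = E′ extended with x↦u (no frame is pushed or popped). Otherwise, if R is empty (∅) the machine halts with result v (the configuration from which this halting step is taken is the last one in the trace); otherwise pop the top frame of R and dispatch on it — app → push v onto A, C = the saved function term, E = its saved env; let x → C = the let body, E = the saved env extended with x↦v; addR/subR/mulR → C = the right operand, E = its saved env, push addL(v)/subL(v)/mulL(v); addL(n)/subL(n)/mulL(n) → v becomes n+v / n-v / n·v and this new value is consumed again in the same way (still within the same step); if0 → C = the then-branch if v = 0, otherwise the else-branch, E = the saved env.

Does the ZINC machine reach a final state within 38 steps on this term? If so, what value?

Answer: 0

Execution trace:
0. [C=(((λv. (5 - 5)) (-2 + 1)) * (((λv. 4) 3) * (-1 - 4))) | E=∅ | A=∅ | R=∅]
1. [C=((λv. (5 - 5)) (-2 + 1)) | E=∅ | A=∅ | R=[mulR]]
2. [C=(-2 + 1) | E=∅ | A=∅ | R=[app :: mulR]]
3. [C=-2 | E=∅ | A=∅ | R=[addR :: app :: mulR]]
4. [C=1 | E=∅ | A=∅ | R=[addL(-2) :: app :: mulR]]
5. [C=(λv. (5 - 5)) | E=∅ | A=[-1] | R=[mulR]]
6. [C=(5 - 5) | E={v↦-1} | A=∅ | R=[mulR]]
7. [C=5 | E={v↦-1} | A=∅ | R=[subR :: mulR]]
8. [C=5 | E={v↦-1} | A=∅ | R=[subL(5) :: mulR]]
9. [C=(((λv. 4) 3) * (-1 - 4)) | E=∅ | A=∅ | R=[mulL(0)]]
10. [C=((λv. 4) 3) | E=∅ | A=∅ | R=[mulR :: mulL(0)]]
11. [C=3 | E=∅ | A=∅ | R=[app :: mulR :: mulL(0)]]
12. [C=(λv. 4) | E=∅ | A=[3] | R=[mulR :: mulL(0)]]
13. [C=4 | E={v↦3} | A=∅ | R=[mulR :: mulL(0)]]
14. [C=(-1 - 4) | E=∅ | A=∅ | R=[mulL(4) :: mulL(0)]]
15. [C=-1 | E=∅ | A=∅ | R=[subR :: mulL(4) :: mulL(0)]]
16. [C=4 | E=∅ | A=∅ | R=[subL(-1) :: mulL(4) :: mulL(0)]]
→ final value 0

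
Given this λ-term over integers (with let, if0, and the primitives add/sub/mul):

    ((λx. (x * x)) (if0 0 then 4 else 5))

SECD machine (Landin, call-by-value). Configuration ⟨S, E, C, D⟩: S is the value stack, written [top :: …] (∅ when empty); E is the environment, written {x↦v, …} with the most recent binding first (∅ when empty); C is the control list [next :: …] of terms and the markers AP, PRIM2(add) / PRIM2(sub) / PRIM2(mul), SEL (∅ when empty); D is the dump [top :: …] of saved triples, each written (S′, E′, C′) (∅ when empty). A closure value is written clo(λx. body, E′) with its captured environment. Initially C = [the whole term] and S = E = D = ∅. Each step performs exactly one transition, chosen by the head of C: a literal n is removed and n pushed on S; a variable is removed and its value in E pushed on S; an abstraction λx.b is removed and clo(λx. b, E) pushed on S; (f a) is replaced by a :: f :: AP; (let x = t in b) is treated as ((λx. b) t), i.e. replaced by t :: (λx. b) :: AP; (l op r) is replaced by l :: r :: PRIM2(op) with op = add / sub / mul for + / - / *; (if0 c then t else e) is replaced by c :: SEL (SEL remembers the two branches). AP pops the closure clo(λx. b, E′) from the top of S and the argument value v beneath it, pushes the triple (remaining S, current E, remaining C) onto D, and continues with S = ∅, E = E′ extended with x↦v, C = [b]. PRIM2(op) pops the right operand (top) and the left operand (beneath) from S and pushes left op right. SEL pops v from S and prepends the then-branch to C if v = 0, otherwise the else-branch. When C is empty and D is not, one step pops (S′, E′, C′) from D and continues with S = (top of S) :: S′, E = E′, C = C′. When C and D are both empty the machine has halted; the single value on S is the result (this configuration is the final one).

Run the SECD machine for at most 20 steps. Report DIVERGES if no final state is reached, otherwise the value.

t=0: <S=∅, E=∅, C=[((λx. (x * x)) (if0 0 then 4 else 5))], D=∅>
t=1: <S=∅, E=∅, C=[(if0 0 then 4 else 5) :: (λx. (x * x)) :: AP], D=∅>
t=2: <S=∅, E=∅, C=[0 :: SEL :: (λx. (x * x)) :: AP], D=∅>
t=3: <S=[0], E=∅, C=[SEL :: (λx. (x * x)) :: AP], D=∅>
t=4: <S=∅, E=∅, C=[4 :: (λx. (x * x)) :: AP], D=∅>
t=5: <S=[4], E=∅, C=[(λx. (x * x)) :: AP], D=∅>
t=6: <S=[clo(λx. (x * x), ∅) :: 4], E=∅, C=[AP], D=∅>
t=7: <S=∅, E={x↦4}, C=[(x * x)], D=[(∅, ∅, ∅)]>
t=8: <S=∅, E={x↦4}, C=[x :: x :: PRIM2(mul)], D=[(∅, ∅, ∅)]>
t=9: <S=[4], E={x↦4}, C=[x :: PRIM2(mul)], D=[(∅, ∅, ∅)]>
t=10: <S=[4 :: 4], E={x↦4}, C=[PRIM2(mul)], D=[(∅, ∅, ∅)]>
t=11: <S=[16], E={x↦4}, C=∅, D=[(∅, ∅, ∅)]>
t=12: <S=[16], E=∅, C=∅, D=∅>
→ final value 16

Answer: 16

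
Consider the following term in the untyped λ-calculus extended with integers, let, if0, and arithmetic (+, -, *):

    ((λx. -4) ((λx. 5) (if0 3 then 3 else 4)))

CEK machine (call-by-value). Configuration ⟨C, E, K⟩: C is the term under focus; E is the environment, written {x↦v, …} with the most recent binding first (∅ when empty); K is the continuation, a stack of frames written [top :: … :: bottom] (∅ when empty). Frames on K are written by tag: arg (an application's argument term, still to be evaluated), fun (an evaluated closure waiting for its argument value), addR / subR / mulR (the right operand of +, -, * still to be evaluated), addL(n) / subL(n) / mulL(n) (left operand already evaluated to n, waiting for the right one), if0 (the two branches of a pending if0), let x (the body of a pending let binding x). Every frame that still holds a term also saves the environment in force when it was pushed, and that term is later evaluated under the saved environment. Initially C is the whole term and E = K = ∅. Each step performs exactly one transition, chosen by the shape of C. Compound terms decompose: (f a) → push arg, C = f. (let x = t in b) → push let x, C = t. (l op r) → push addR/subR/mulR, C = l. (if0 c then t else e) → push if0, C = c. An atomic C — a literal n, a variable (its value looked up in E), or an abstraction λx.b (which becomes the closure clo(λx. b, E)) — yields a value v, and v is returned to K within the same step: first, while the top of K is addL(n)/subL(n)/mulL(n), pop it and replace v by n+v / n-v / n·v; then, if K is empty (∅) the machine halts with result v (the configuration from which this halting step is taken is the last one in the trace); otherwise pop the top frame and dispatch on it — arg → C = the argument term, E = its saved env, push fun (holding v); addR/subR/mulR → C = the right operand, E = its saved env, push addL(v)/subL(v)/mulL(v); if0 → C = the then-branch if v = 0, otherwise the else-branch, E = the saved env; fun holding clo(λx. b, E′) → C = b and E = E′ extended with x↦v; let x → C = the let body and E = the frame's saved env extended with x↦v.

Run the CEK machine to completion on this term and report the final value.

Answer: -4

Machine steps:
t=0: [C=((λx. -4) ((λx. 5) (if0 3 then 3 else 4))) | E=∅ | K=∅]
t=1: [C=(λx. -4) | E=∅ | K=[arg]]
t=2: [C=((λx. 5) (if0 3 then 3 else 4)) | E=∅ | K=[fun]]
t=3: [C=(λx. 5) | E=∅ | K=[arg :: fun]]
t=4: [C=(if0 3 then 3 else 4) | E=∅ | K=[fun :: fun]]
t=5: [C=3 | E=∅ | K=[if0 :: fun :: fun]]
t=6: [C=4 | E=∅ | K=[fun :: fun]]
t=7: [C=5 | E={x↦4} | K=[fun]]
t=8: [C=-4 | E={x↦5} | K=∅]
→ final value -4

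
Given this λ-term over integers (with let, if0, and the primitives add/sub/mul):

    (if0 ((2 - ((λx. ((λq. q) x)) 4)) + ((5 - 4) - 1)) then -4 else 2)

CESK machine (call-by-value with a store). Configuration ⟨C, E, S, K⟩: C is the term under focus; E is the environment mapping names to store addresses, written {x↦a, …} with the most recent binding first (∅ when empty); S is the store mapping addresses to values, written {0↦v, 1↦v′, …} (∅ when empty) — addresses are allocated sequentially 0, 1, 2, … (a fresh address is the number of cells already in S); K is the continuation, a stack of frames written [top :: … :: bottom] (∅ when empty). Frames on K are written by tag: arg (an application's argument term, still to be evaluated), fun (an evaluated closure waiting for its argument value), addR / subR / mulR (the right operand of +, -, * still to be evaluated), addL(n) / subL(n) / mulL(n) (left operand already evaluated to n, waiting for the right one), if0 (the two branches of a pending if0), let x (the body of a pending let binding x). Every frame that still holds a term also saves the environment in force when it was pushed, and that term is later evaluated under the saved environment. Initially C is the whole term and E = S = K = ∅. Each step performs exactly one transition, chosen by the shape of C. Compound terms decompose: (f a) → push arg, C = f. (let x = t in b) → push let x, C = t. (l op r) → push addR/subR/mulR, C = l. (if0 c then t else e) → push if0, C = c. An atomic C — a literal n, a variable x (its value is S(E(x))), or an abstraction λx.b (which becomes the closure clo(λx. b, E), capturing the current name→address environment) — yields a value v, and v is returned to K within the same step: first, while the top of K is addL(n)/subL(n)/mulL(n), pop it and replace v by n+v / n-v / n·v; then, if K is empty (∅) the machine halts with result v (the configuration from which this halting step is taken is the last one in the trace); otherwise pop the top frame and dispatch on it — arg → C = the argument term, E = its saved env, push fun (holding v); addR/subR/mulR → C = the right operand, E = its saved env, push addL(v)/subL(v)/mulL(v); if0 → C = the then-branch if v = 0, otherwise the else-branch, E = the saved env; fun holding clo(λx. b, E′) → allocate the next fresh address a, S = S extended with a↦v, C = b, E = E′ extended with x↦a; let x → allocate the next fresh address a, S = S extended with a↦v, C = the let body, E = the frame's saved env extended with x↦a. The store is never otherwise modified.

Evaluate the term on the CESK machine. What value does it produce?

0. [C=(if0 ((2 - ((λx. ((λq. q) x)) 4)) + ((5 - 4) - 1)) then -4 else 2) | E=∅ | S=∅ | K=∅]
1. [C=((2 - ((λx. ((λq. q) x)) 4)) + ((5 - 4) - 1)) | E=∅ | S=∅ | K=[if0]]
2. [C=(2 - ((λx. ((λq. q) x)) 4)) | E=∅ | S=∅ | K=[addR :: if0]]
3. [C=2 | E=∅ | S=∅ | K=[subR :: addR :: if0]]
4. [C=((λx. ((λq. q) x)) 4) | E=∅ | S=∅ | K=[subL(2) :: addR :: if0]]
5. [C=(λx. ((λq. q) x)) | E=∅ | S=∅ | K=[arg :: subL(2) :: addR :: if0]]
6. [C=4 | E=∅ | S=∅ | K=[fun :: subL(2) :: addR :: if0]]
7. [C=((λq. q) x) | E={x↦0} | S={0↦4} | K=[subL(2) :: addR :: if0]]
8. [C=(λq. q) | E={x↦0} | S={0↦4} | K=[arg :: subL(2) :: addR :: if0]]
9. [C=x | E={x↦0} | S={0↦4} | K=[fun :: subL(2) :: addR :: if0]]
10. [C=q | E={q↦1, x↦0} | S={0↦4, 1↦4} | K=[subL(2) :: addR :: if0]]
11. [C=((5 - 4) - 1) | E=∅ | S={0↦4, 1↦4} | K=[addL(-2) :: if0]]
12. [C=(5 - 4) | E=∅ | S={0↦4, 1↦4} | K=[subR :: addL(-2) :: if0]]
13. [C=5 | E=∅ | S={0↦4, 1↦4} | K=[subR :: subR :: addL(-2) :: if0]]
14. [C=4 | E=∅ | S={0↦4, 1↦4} | K=[subL(5) :: subR :: addL(-2) :: if0]]
15. [C=1 | E=∅ | S={0↦4, 1↦4} | K=[subL(1) :: addL(-2) :: if0]]
16. [C=2 | E=∅ | S={0↦4, 1↦4} | K=∅]
→ final value 2

Answer: 2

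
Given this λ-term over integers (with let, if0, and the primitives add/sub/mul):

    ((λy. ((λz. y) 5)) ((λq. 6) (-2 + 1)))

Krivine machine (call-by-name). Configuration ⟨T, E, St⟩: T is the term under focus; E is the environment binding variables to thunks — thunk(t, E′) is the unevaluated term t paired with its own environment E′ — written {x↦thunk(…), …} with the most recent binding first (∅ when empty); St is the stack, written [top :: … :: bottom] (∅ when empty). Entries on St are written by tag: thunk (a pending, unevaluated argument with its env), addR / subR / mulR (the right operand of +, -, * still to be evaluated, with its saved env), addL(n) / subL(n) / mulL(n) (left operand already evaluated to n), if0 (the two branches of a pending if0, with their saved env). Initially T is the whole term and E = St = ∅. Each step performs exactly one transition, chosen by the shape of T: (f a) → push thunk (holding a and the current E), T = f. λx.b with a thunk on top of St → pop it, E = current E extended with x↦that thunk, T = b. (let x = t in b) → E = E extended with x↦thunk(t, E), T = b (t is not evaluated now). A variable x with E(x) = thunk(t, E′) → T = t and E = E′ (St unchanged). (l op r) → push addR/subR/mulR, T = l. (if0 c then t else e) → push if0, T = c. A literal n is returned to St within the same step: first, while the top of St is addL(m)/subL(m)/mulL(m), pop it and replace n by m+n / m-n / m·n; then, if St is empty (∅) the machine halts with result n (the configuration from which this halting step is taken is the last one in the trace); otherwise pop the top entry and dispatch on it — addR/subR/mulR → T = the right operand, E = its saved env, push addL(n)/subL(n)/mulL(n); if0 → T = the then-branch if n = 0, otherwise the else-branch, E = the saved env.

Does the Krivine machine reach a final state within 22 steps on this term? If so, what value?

t=0: ⟨T=((λy. ((λz. y) 5)) ((λq. 6) (-2 + 1))); E=∅; St=∅⟩
t=1: ⟨T=(λy. ((λz. y) 5)); E=∅; St=[thunk]⟩
t=2: ⟨T=((λz. y) 5); E={y↦thunk(((λq. 6) (-2 + 1)), ∅)}; St=∅⟩
t=3: ⟨T=(λz. y); E={y↦thunk(((λq. 6) (-2 + 1)), ∅)}; St=[thunk]⟩
t=4: ⟨T=y; E={z↦thunk(5, {y↦thunk(((λq. 6) (-2 + 1)), ∅)}), y↦thunk(((λq. 6) (-2 + 1)), ∅)}; St=∅⟩
t=5: ⟨T=((λq. 6) (-2 + 1)); E=∅; St=∅⟩
t=6: ⟨T=(λq. 6); E=∅; St=[thunk]⟩
t=7: ⟨T=6; E={q↦thunk((-2 + 1), ∅)}; St=∅⟩
→ final value 6

Answer: 6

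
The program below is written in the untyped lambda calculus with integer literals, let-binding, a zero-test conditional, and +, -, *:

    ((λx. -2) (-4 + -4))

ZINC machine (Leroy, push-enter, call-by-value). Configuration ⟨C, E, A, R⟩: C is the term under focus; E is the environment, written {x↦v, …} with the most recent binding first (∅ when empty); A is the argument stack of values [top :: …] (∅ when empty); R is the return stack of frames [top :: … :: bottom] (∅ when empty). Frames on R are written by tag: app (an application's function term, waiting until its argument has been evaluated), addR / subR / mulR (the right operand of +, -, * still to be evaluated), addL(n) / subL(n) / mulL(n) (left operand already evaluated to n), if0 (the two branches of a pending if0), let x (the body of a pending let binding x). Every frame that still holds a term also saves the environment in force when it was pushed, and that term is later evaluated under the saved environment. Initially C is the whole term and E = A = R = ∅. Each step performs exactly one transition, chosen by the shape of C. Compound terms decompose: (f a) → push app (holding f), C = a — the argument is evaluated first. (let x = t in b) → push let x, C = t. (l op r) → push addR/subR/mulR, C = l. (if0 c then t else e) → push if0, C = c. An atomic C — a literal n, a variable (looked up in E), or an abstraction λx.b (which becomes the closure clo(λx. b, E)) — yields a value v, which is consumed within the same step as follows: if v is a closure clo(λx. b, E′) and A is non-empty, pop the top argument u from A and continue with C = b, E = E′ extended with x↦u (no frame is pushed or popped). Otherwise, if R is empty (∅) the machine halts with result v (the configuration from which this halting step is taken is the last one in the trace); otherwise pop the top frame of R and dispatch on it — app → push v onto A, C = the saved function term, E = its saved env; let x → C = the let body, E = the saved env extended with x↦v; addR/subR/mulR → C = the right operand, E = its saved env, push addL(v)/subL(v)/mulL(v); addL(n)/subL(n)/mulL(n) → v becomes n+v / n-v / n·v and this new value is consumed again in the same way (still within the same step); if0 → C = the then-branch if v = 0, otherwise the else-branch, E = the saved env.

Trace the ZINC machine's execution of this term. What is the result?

[0] ⟨C=((λx. -2) (-4 + -4)); E=∅; A=∅; R=∅⟩
[1] ⟨C=(-4 + -4); E=∅; A=∅; R=[app]⟩
[2] ⟨C=-4; E=∅; A=∅; R=[addR :: app]⟩
[3] ⟨C=-4; E=∅; A=∅; R=[addL(-4) :: app]⟩
[4] ⟨C=(λx. -2); E=∅; A=[-8]; R=∅⟩
[5] ⟨C=-2; E={x↦-8}; A=∅; R=∅⟩
→ final value -2

Answer: -2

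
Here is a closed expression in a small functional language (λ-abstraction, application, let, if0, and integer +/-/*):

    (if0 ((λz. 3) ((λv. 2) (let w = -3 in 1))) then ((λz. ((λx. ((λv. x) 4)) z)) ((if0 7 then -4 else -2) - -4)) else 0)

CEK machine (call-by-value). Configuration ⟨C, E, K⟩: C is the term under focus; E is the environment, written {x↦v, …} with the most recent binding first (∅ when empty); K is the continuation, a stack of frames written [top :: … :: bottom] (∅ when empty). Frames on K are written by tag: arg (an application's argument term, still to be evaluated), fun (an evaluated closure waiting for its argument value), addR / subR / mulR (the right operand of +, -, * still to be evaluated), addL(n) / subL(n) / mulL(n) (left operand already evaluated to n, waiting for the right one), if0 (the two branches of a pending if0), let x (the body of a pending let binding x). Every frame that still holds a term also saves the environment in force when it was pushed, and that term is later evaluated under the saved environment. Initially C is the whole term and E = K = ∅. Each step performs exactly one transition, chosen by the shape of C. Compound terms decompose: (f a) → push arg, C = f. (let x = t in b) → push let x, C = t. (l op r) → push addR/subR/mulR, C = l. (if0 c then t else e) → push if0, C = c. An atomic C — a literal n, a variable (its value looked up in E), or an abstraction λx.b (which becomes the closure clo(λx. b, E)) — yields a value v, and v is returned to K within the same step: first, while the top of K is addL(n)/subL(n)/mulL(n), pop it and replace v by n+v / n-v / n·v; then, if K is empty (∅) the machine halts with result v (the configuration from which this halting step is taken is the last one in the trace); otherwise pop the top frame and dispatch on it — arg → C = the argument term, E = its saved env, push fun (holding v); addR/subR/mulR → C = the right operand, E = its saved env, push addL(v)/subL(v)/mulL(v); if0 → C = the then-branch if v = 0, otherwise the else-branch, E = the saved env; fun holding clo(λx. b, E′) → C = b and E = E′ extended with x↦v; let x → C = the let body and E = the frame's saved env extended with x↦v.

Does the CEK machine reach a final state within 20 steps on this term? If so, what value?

Answer: 0

Execution trace:
0. [C=(if0 ((λz. 3) ((λv. 2) (let w = -3 in 1))) then ((λz. ((λx. ((λv. x) 4)) z)) ((if0 7 then -4 else -2) - -4)) else 0) | E=∅ | K=∅]
1. [C=((λz. 3) ((λv. 2) (let w = -3 in 1))) | E=∅ | K=[if0]]
2. [C=(λz. 3) | E=∅ | K=[arg :: if0]]
3. [C=((λv. 2) (let w = -3 in 1)) | E=∅ | K=[fun :: if0]]
4. [C=(λv. 2) | E=∅ | K=[arg :: fun :: if0]]
5. [C=(let w = -3 in 1) | E=∅ | K=[fun :: fun :: if0]]
6. [C=-3 | E=∅ | K=[let w :: fun :: fun :: if0]]
7. [C=1 | E={w↦-3} | K=[fun :: fun :: if0]]
8. [C=2 | E={v↦1} | K=[fun :: if0]]
9. [C=3 | E={z↦2} | K=[if0]]
10. [C=0 | E=∅ | K=∅]
→ final value 0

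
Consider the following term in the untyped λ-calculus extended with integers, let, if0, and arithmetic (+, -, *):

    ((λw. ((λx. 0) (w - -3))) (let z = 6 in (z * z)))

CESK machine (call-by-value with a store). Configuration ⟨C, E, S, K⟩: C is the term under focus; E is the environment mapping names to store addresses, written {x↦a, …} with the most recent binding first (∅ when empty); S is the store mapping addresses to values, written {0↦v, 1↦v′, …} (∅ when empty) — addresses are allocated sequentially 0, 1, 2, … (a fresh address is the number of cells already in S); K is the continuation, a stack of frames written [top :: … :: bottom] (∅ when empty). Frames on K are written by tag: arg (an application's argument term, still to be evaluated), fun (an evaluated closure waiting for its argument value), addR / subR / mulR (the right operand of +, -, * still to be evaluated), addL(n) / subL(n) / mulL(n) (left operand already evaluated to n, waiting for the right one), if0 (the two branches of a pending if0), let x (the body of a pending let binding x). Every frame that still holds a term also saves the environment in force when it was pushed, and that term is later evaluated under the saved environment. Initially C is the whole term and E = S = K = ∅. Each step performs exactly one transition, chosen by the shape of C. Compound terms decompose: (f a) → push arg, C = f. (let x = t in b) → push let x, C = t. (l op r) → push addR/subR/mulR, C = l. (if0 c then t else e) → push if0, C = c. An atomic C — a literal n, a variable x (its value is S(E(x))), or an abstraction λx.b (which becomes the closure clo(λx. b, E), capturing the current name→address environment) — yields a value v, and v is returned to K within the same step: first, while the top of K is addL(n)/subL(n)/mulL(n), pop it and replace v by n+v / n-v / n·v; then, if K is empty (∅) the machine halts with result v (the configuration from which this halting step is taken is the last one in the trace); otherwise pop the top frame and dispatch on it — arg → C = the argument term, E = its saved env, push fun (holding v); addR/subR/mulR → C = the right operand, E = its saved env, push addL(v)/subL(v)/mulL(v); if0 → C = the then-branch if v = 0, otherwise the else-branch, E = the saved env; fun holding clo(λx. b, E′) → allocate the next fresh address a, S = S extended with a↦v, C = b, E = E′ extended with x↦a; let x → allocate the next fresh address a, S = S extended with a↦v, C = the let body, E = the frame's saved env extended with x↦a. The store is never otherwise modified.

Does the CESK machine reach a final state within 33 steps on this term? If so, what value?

[0] <C=((λw. ((λx. 0) (w - -3))) (let z = 6 in (z * z))), E=∅, S=∅, K=∅>
[1] <C=(λw. ((λx. 0) (w - -3))), E=∅, S=∅, K=[arg]>
[2] <C=(let z = 6 in (z * z)), E=∅, S=∅, K=[fun]>
[3] <C=6, E=∅, S=∅, K=[let z :: fun]>
[4] <C=(z * z), E={z↦0}, S={0↦6}, K=[fun]>
[5] <C=z, E={z↦0}, S={0↦6}, K=[mulR :: fun]>
[6] <C=z, E={z↦0}, S={0↦6}, K=[mulL(6) :: fun]>
[7] <C=((λx. 0) (w - -3)), E={w↦1}, S={0↦6, 1↦36}, K=∅>
[8] <C=(λx. 0), E={w↦1}, S={0↦6, 1↦36}, K=[arg]>
[9] <C=(w - -3), E={w↦1}, S={0↦6, 1↦36}, K=[fun]>
[10] <C=w, E={w↦1}, S={0↦6, 1↦36}, K=[subR :: fun]>
[11] <C=-3, E={w↦1}, S={0↦6, 1↦36}, K=[subL(36) :: fun]>
[12] <C=0, E={x↦2, w↦1}, S={0↦6, 1↦36, 2↦39}, K=∅>
→ final value 0

Answer: 0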